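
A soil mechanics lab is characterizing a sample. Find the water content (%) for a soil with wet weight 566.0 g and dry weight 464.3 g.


Result: 21.9 %

Derivation:
Using w = (m_wet - m_dry) / m_dry * 100
m_wet - m_dry = 566.0 - 464.3 = 101.7 g
w = 101.7 / 464.3 * 100
w = 21.9 %


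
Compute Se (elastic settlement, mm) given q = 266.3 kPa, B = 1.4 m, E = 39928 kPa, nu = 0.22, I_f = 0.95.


Result: 8.441 mm

Derivation:
Using Se = q * B * (1 - nu^2) * I_f / E
1 - nu^2 = 1 - 0.22^2 = 0.9516
Se = 266.3 * 1.4 * 0.9516 * 0.95 / 39928
Se = 0.008441 m
Convert to mm: Se = 0.008441 * 1000 = 8.441 mm


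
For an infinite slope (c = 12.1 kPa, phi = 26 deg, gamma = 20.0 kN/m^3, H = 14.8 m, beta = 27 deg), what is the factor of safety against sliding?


Using Fs = c / (gamma*H*sin(beta)*cos(beta)) + tan(phi)/tan(beta)
Cohesion contribution = 12.1 / (20.0*14.8*sin(27)*cos(27))
Cohesion contribution = 0.101057
Friction contribution = tan(26)/tan(27) = 0.957229
Fs = 0.101057 + 0.957229
Fs = 1.058


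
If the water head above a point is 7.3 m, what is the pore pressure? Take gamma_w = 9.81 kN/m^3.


Result: 71.61 kPa

Derivation:
Using u = gamma_w * h_w
u = 9.81 * 7.3
u = 71.61 kPa


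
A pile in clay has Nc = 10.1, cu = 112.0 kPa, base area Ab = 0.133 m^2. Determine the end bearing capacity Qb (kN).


Using Qb = Nc * cu * Ab
Qb = 10.1 * 112.0 * 0.133
Qb = 150.45 kN


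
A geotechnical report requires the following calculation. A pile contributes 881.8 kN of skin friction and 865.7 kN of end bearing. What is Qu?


Using Qu = Qf + Qb
Qu = 881.8 + 865.7
Qu = 1747.5 kN


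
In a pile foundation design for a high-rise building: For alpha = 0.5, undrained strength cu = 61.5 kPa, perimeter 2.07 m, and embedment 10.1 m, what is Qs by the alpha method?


Using Qs = alpha * cu * perimeter * L
Qs = 0.5 * 61.5 * 2.07 * 10.1
Qs = 642.89 kN


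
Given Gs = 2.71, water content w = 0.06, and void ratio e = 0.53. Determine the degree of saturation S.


Using S = Gs * w / e
S = 2.71 * 0.06 / 0.53
S = 0.3068


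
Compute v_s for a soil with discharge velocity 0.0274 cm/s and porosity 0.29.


Using v_s = v_d / n
v_s = 0.0274 / 0.29
v_s = 0.09448 cm/s


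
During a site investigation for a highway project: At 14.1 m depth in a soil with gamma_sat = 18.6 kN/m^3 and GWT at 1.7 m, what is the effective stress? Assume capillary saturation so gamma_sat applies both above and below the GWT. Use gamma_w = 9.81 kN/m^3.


Total stress = gamma_sat * depth
sigma = 18.6 * 14.1 = 262.26 kPa
Pore water pressure u = gamma_w * (depth - d_wt)
u = 9.81 * (14.1 - 1.7) = 121.644 kPa
Effective stress = sigma - u
sigma' = 262.26 - 121.644 = 140.62 kPa


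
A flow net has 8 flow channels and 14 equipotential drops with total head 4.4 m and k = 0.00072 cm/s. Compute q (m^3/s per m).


Result: 1.81e-05 m^3/s per m

Derivation:
Convert k to m/s for unit consistency with H:
k = 0.00072 cm/s = 0.00072 / 100 m/s = 7.2e-06 m/s
Using q = k * H * Nf / Nd
Nf / Nd = 8 / 14 = 0.5714
q = 7.2e-06 * 4.4 * 0.5714
q = 1.81e-05 m^3/s per m


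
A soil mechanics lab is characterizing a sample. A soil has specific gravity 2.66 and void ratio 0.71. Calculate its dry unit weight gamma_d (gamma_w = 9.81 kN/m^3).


Using gamma_d = Gs * gamma_w / (1 + e)
gamma_d = 2.66 * 9.81 / (1 + 0.71)
gamma_d = 2.66 * 9.81 / 1.71
gamma_d = 15.26 kN/m^3


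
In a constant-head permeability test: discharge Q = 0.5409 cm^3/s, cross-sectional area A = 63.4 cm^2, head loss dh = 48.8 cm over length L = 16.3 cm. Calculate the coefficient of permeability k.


Compute hydraulic gradient:
i = dh / L = 48.8 / 16.3 = 2.99387
Then apply Darcy's law:
k = Q / (A * i)
k = 0.5409 / (63.4 * 2.99387)
k = 0.5409 / 189.811
k = 0.00285 cm/s


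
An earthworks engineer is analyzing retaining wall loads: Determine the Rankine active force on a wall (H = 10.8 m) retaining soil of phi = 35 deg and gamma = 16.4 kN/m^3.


Compute active earth pressure coefficient:
Ka = tan^2(45 - phi/2) = tan^2(27.5) = 0.27099
Compute active force:
Pa = 0.5 * Ka * gamma * H^2
Pa = 0.5 * 0.27099 * 16.4 * 10.8^2
Pa = 259.19 kN/m


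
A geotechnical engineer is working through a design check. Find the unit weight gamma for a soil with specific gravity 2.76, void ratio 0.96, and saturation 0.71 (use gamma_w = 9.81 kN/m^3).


Using gamma = gamma_w * (Gs + S*e) / (1 + e)
Numerator: Gs + S*e = 2.76 + 0.71*0.96 = 3.4416
Denominator: 1 + e = 1 + 0.96 = 1.96
gamma = 9.81 * 3.4416 / 1.96
gamma = 17.226 kN/m^3


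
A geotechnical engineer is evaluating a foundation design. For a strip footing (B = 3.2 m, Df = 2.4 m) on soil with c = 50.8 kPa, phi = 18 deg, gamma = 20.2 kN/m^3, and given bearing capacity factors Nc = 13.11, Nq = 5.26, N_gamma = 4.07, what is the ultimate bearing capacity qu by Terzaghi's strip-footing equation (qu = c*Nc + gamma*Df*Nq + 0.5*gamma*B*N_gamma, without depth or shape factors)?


Compute qu = c*Nc + gamma*Df*Nq + 0.5*gamma*B*N_gamma
Term 1: 50.8 * 13.11 = 665.988
Term 2: 20.2 * 2.4 * 5.26 = 255.0048
Term 3: 0.5 * 20.2 * 3.2 * 4.07 = 131.5424
qu = 665.988 + 255.0048 + 131.5424
qu = 1052.54 kPa


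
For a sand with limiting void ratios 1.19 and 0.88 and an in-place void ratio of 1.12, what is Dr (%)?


Result: 22.58 %

Derivation:
Using Dr = (e_max - e) / (e_max - e_min) * 100
e_max - e = 1.19 - 1.12 = 0.07
e_max - e_min = 1.19 - 0.88 = 0.31
Dr = 0.07 / 0.31 * 100
Dr = 22.58 %


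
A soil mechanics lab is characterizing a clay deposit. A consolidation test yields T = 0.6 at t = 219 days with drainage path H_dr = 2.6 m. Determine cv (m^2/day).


Using cv = T * H_dr^2 / t
H_dr^2 = 2.6^2 = 6.76
cv = 0.6 * 6.76 / 219
cv = 0.01852 m^2/day


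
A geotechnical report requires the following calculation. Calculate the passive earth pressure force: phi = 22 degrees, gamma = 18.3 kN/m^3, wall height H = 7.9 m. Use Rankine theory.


Compute passive earth pressure coefficient:
Kp = tan^2(45 + phi/2) = tan^2(56.0) = 2.197987
Compute passive force:
Pp = 0.5 * Kp * gamma * H^2
Pp = 0.5 * 2.197987 * 18.3 * 7.9^2
Pp = 1255.16 kN/m


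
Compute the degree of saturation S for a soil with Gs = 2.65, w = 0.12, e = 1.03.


Using S = Gs * w / e
S = 2.65 * 0.12 / 1.03
S = 0.3087


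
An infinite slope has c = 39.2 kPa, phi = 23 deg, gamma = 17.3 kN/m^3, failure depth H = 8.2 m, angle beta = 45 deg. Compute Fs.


Using Fs = c / (gamma*H*sin(beta)*cos(beta)) + tan(phi)/tan(beta)
Cohesion contribution = 39.2 / (17.3*8.2*sin(45)*cos(45))
Cohesion contribution = 0.552658
Friction contribution = tan(23)/tan(45) = 0.424475
Fs = 0.552658 + 0.424475
Fs = 0.977


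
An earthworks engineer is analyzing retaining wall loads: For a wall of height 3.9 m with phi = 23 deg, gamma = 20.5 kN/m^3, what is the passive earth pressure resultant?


Compute passive earth pressure coefficient:
Kp = tan^2(45 + phi/2) = tan^2(56.5) = 2.282623
Compute passive force:
Pp = 0.5 * Kp * gamma * H^2
Pp = 0.5 * 2.282623 * 20.5 * 3.9^2
Pp = 355.87 kN/m


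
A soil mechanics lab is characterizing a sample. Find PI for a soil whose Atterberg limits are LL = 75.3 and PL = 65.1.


Using PI = LL - PL
PI = 75.3 - 65.1
PI = 10.2


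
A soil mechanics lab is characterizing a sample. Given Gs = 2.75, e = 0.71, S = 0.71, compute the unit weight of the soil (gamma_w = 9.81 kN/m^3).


Using gamma = gamma_w * (Gs + S*e) / (1 + e)
Numerator: Gs + S*e = 2.75 + 0.71*0.71 = 3.2541
Denominator: 1 + e = 1 + 0.71 = 1.71
gamma = 9.81 * 3.2541 / 1.71
gamma = 18.668 kN/m^3


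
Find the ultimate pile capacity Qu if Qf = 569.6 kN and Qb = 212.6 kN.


Using Qu = Qf + Qb
Qu = 569.6 + 212.6
Qu = 782.2 kN


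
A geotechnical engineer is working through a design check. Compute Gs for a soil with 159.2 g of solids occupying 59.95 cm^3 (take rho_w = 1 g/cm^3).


Using Gs = m_s / (V_s * rho_w)
Since rho_w = 1 g/cm^3:
Gs = 159.2 / 59.95
Gs = 2.656


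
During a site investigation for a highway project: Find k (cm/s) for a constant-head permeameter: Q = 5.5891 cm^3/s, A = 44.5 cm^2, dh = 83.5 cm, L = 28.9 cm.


Result: 0.04347 cm/s

Derivation:
Compute hydraulic gradient:
i = dh / L = 83.5 / 28.9 = 2.88927
Then apply Darcy's law:
k = Q / (A * i)
k = 5.5891 / (44.5 * 2.88927)
k = 5.5891 / 128.573
k = 0.04347 cm/s


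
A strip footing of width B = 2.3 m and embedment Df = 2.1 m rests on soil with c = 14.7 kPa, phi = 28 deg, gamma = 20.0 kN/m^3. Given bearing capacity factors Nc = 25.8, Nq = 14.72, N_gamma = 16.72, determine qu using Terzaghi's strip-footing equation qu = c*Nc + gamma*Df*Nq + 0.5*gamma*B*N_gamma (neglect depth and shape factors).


Result: 1382.06 kPa

Derivation:
Compute qu = c*Nc + gamma*Df*Nq + 0.5*gamma*B*N_gamma
Term 1: 14.7 * 25.8 = 379.26
Term 2: 20.0 * 2.1 * 14.72 = 618.24
Term 3: 0.5 * 20.0 * 2.3 * 16.72 = 384.56
qu = 379.26 + 618.24 + 384.56
qu = 1382.06 kPa


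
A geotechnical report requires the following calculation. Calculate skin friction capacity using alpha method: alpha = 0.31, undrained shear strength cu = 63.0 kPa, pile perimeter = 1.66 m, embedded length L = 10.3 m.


Using Qs = alpha * cu * perimeter * L
Qs = 0.31 * 63.0 * 1.66 * 10.3
Qs = 333.92 kN


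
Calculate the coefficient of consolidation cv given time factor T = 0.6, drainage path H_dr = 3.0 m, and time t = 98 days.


Using cv = T * H_dr^2 / t
H_dr^2 = 3.0^2 = 9.0
cv = 0.6 * 9.0 / 98
cv = 0.0551 m^2/day


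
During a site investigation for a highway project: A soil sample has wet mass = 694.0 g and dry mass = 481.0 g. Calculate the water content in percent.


Using w = (m_wet - m_dry) / m_dry * 100
m_wet - m_dry = 694.0 - 481.0 = 213.0 g
w = 213.0 / 481.0 * 100
w = 44.28 %


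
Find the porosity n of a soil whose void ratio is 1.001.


Using the relation n = e / (1 + e)
n = 1.001 / (1 + 1.001)
n = 1.001 / 2.001
n = 0.5002


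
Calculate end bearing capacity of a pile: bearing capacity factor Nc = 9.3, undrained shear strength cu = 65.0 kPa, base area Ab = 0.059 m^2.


Using Qb = Nc * cu * Ab
Qb = 9.3 * 65.0 * 0.059
Qb = 35.67 kN


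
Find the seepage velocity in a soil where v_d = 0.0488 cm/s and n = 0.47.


Using v_s = v_d / n
v_s = 0.0488 / 0.47
v_s = 0.10383 cm/s


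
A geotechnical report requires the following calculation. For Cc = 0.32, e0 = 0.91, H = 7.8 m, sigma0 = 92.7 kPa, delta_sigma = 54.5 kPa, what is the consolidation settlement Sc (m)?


Using Sc = Cc * H / (1 + e0) * log10((sigma0 + delta_sigma) / sigma0)
Stress ratio = (92.7 + 54.5) / 92.7 = 1.58792
log10(1.58792) = 0.200828
Cc * H / (1 + e0) = 0.32 * 7.8 / (1 + 0.91) = 1.30681
Sc = 1.30681 * 0.200828
Sc = 0.2624 m


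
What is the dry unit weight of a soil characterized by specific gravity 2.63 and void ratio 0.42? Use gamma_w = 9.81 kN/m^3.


Using gamma_d = Gs * gamma_w / (1 + e)
gamma_d = 2.63 * 9.81 / (1 + 0.42)
gamma_d = 2.63 * 9.81 / 1.42
gamma_d = 18.169 kN/m^3


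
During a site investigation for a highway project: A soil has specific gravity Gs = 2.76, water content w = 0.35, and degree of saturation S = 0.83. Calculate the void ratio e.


Result: 1.1639

Derivation:
Using the relation e = Gs * w / S
e = 2.76 * 0.35 / 0.83
e = 1.1639


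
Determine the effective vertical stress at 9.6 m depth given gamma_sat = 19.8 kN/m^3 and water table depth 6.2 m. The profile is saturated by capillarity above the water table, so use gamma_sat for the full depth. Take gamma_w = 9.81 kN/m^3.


Total stress = gamma_sat * depth
sigma = 19.8 * 9.6 = 190.08 kPa
Pore water pressure u = gamma_w * (depth - d_wt)
u = 9.81 * (9.6 - 6.2) = 33.354 kPa
Effective stress = sigma - u
sigma' = 190.08 - 33.354 = 156.73 kPa


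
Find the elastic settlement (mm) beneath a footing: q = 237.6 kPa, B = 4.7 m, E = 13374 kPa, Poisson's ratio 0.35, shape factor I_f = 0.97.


Using Se = q * B * (1 - nu^2) * I_f / E
1 - nu^2 = 1 - 0.35^2 = 0.8775
Se = 237.6 * 4.7 * 0.8775 * 0.97 / 13374
Se = 0.071073 m
Convert to mm: Se = 0.071073 * 1000 = 71.073 mm


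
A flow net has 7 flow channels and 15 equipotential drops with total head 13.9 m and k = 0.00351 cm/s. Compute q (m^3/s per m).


Convert k to m/s for unit consistency with H:
k = 0.00351 cm/s = 0.00351 / 100 m/s = 3.51e-05 m/s
Using q = k * H * Nf / Nd
Nf / Nd = 7 / 15 = 0.4667
q = 3.51e-05 * 13.9 * 0.4667
q = 0.0002277 m^3/s per m


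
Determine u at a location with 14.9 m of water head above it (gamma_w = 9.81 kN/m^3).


Using u = gamma_w * h_w
u = 9.81 * 14.9
u = 146.17 kPa


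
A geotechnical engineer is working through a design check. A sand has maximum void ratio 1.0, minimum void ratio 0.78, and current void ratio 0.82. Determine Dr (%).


Using Dr = (e_max - e) / (e_max - e_min) * 100
e_max - e = 1.0 - 0.82 = 0.18
e_max - e_min = 1.0 - 0.78 = 0.22
Dr = 0.18 / 0.22 * 100
Dr = 81.82 %


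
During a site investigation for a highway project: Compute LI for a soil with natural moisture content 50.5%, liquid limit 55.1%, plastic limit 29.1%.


Result: 0.823

Derivation:
First compute the plasticity index:
PI = LL - PL = 55.1 - 29.1 = 26.0
Then compute the liquidity index:
LI = (w - PL) / PI
LI = (50.5 - 29.1) / 26.0
LI = 0.823


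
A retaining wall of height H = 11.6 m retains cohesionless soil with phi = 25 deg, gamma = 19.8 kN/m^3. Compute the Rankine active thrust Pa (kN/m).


Result: 540.66 kN/m

Derivation:
Compute active earth pressure coefficient:
Ka = tan^2(45 - phi/2) = tan^2(32.5) = 0.405859
Compute active force:
Pa = 0.5 * Ka * gamma * H^2
Pa = 0.5 * 0.405859 * 19.8 * 11.6^2
Pa = 540.66 kN/m


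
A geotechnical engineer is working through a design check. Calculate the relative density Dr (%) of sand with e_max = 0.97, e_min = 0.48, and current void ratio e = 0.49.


Using Dr = (e_max - e) / (e_max - e_min) * 100
e_max - e = 0.97 - 0.49 = 0.48
e_max - e_min = 0.97 - 0.48 = 0.49
Dr = 0.48 / 0.49 * 100
Dr = 97.96 %


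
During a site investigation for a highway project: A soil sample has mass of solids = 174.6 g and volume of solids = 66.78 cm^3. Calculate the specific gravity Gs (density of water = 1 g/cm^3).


Using Gs = m_s / (V_s * rho_w)
Since rho_w = 1 g/cm^3:
Gs = 174.6 / 66.78
Gs = 2.615


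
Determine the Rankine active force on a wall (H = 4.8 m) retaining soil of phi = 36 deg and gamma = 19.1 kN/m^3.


Result: 57.12 kN/m

Derivation:
Compute active earth pressure coefficient:
Ka = tan^2(45 - phi/2) = tan^2(27.0) = 0.259616
Compute active force:
Pa = 0.5 * Ka * gamma * H^2
Pa = 0.5 * 0.259616 * 19.1 * 4.8^2
Pa = 57.12 kN/m


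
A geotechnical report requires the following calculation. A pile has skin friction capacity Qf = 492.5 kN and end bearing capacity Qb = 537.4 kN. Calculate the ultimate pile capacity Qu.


Using Qu = Qf + Qb
Qu = 492.5 + 537.4
Qu = 1029.9 kN


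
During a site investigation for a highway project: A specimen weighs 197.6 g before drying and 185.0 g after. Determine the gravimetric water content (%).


Using w = (m_wet - m_dry) / m_dry * 100
m_wet - m_dry = 197.6 - 185.0 = 12.6 g
w = 12.6 / 185.0 * 100
w = 6.81 %


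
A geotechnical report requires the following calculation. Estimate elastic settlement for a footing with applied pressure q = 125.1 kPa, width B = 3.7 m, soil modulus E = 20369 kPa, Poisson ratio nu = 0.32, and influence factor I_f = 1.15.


Using Se = q * B * (1 - nu^2) * I_f / E
1 - nu^2 = 1 - 0.32^2 = 0.8976
Se = 125.1 * 3.7 * 0.8976 * 1.15 / 20369
Se = 0.023457 m
Convert to mm: Se = 0.023457 * 1000 = 23.457 mm


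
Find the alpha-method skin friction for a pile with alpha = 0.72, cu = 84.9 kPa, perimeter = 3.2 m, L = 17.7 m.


Result: 3462.29 kN

Derivation:
Using Qs = alpha * cu * perimeter * L
Qs = 0.72 * 84.9 * 3.2 * 17.7
Qs = 3462.29 kN


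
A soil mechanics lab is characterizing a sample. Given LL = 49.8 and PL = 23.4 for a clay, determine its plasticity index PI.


Using PI = LL - PL
PI = 49.8 - 23.4
PI = 26.4


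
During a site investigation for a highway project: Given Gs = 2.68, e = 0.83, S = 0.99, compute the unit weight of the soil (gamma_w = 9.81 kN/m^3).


Using gamma = gamma_w * (Gs + S*e) / (1 + e)
Numerator: Gs + S*e = 2.68 + 0.99*0.83 = 3.5017
Denominator: 1 + e = 1 + 0.83 = 1.83
gamma = 9.81 * 3.5017 / 1.83
gamma = 18.771 kN/m^3


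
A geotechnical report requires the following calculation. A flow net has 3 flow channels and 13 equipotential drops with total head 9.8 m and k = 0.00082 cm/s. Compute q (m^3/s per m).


Convert k to m/s for unit consistency with H:
k = 0.00082 cm/s = 0.00082 / 100 m/s = 8.2e-06 m/s
Using q = k * H * Nf / Nd
Nf / Nd = 3 / 13 = 0.2308
q = 8.2e-06 * 9.8 * 0.2308
q = 1.854e-05 m^3/s per m


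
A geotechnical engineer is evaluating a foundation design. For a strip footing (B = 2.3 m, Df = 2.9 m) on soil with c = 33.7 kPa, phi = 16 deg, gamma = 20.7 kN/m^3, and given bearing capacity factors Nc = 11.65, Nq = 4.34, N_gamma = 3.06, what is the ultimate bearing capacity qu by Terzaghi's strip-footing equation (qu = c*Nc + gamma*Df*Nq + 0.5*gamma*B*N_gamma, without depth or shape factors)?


Compute qu = c*Nc + gamma*Df*Nq + 0.5*gamma*B*N_gamma
Term 1: 33.7 * 11.65 = 392.605
Term 2: 20.7 * 2.9 * 4.34 = 260.5302
Term 3: 0.5 * 20.7 * 2.3 * 3.06 = 72.8433
qu = 392.605 + 260.5302 + 72.8433
qu = 725.98 kPa


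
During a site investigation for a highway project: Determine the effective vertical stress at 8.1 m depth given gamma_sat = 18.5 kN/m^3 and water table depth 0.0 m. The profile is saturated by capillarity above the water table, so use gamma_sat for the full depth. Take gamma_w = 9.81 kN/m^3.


Total stress = gamma_sat * depth
sigma = 18.5 * 8.1 = 149.85 kPa
Pore water pressure u = gamma_w * (depth - d_wt)
u = 9.81 * (8.1 - 0.0) = 79.461 kPa
Effective stress = sigma - u
sigma' = 149.85 - 79.461 = 70.39 kPa


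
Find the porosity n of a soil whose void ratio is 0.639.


Result: 0.3899

Derivation:
Using the relation n = e / (1 + e)
n = 0.639 / (1 + 0.639)
n = 0.639 / 1.639
n = 0.3899


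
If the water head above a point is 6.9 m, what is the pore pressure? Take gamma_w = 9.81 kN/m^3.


Result: 67.69 kPa

Derivation:
Using u = gamma_w * h_w
u = 9.81 * 6.9
u = 67.69 kPa


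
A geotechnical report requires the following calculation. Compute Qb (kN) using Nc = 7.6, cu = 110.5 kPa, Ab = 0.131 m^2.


Using Qb = Nc * cu * Ab
Qb = 7.6 * 110.5 * 0.131
Qb = 110.01 kN


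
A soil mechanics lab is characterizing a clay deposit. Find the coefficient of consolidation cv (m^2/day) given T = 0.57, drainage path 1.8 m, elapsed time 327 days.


Result: 0.00565 m^2/day

Derivation:
Using cv = T * H_dr^2 / t
H_dr^2 = 1.8^2 = 3.24
cv = 0.57 * 3.24 / 327
cv = 0.00565 m^2/day


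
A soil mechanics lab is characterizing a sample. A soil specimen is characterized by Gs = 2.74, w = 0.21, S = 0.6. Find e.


Using the relation e = Gs * w / S
e = 2.74 * 0.21 / 0.6
e = 0.959


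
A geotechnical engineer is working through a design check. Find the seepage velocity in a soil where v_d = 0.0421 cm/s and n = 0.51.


Using v_s = v_d / n
v_s = 0.0421 / 0.51
v_s = 0.08255 cm/s


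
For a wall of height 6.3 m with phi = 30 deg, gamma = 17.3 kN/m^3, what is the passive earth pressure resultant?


Result: 1029.96 kN/m

Derivation:
Compute passive earth pressure coefficient:
Kp = tan^2(45 + phi/2) = tan^2(60.0) = 3
Compute passive force:
Pp = 0.5 * Kp * gamma * H^2
Pp = 0.5 * 3 * 17.3 * 6.3^2
Pp = 1029.96 kN/m


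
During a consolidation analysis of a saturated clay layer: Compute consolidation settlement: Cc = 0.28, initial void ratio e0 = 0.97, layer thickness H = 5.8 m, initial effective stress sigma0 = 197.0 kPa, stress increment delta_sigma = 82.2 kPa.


Using Sc = Cc * H / (1 + e0) * log10((sigma0 + delta_sigma) / sigma0)
Stress ratio = (197.0 + 82.2) / 197.0 = 1.41726
log10(1.41726) = 0.151449
Cc * H / (1 + e0) = 0.28 * 5.8 / (1 + 0.97) = 0.824365
Sc = 0.824365 * 0.151449
Sc = 0.1248 m


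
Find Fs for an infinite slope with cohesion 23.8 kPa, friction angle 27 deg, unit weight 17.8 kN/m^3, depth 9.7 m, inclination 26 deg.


Using Fs = c / (gamma*H*sin(beta)*cos(beta)) + tan(phi)/tan(beta)
Cohesion contribution = 23.8 / (17.8*9.7*sin(26)*cos(26))
Cohesion contribution = 0.349851
Friction contribution = tan(27)/tan(26) = 1.04468
Fs = 0.349851 + 1.04468
Fs = 1.395


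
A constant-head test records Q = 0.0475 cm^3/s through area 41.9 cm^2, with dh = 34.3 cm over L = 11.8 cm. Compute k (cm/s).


Compute hydraulic gradient:
i = dh / L = 34.3 / 11.8 = 2.90678
Then apply Darcy's law:
k = Q / (A * i)
k = 0.0475 / (41.9 * 2.90678)
k = 0.0475 / 121.794
k = 0.00039 cm/s


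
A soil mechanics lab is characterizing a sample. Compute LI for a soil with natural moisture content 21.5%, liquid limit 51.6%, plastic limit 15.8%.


Result: 0.159

Derivation:
First compute the plasticity index:
PI = LL - PL = 51.6 - 15.8 = 35.8
Then compute the liquidity index:
LI = (w - PL) / PI
LI = (21.5 - 15.8) / 35.8
LI = 0.159


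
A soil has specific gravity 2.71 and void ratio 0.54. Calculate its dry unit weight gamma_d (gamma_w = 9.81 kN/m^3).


Result: 17.263 kN/m^3

Derivation:
Using gamma_d = Gs * gamma_w / (1 + e)
gamma_d = 2.71 * 9.81 / (1 + 0.54)
gamma_d = 2.71 * 9.81 / 1.54
gamma_d = 17.263 kN/m^3


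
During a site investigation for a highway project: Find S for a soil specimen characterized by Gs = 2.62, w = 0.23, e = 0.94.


Using S = Gs * w / e
S = 2.62 * 0.23 / 0.94
S = 0.6411


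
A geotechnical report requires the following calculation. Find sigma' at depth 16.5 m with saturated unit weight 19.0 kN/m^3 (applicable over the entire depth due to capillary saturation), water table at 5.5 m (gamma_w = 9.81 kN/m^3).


Total stress = gamma_sat * depth
sigma = 19.0 * 16.5 = 313.5 kPa
Pore water pressure u = gamma_w * (depth - d_wt)
u = 9.81 * (16.5 - 5.5) = 107.91 kPa
Effective stress = sigma - u
sigma' = 313.5 - 107.91 = 205.59 kPa


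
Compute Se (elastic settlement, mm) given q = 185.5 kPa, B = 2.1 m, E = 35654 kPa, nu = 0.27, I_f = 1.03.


Using Se = q * B * (1 - nu^2) * I_f / E
1 - nu^2 = 1 - 0.27^2 = 0.9271
Se = 185.5 * 2.1 * 0.9271 * 1.03 / 35654
Se = 0.010433 m
Convert to mm: Se = 0.010433 * 1000 = 10.433 mm


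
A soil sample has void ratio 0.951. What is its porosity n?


Result: 0.4874

Derivation:
Using the relation n = e / (1 + e)
n = 0.951 / (1 + 0.951)
n = 0.951 / 1.951
n = 0.4874


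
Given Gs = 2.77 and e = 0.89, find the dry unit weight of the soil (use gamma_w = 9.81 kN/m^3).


Using gamma_d = Gs * gamma_w / (1 + e)
gamma_d = 2.77 * 9.81 / (1 + 0.89)
gamma_d = 2.77 * 9.81 / 1.89
gamma_d = 14.378 kN/m^3


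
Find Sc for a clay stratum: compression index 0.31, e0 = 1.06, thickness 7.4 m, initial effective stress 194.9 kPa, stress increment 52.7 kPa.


Using Sc = Cc * H / (1 + e0) * log10((sigma0 + delta_sigma) / sigma0)
Stress ratio = (194.9 + 52.7) / 194.9 = 1.2704
log10(1.2704) = 0.103939
Cc * H / (1 + e0) = 0.31 * 7.4 / (1 + 1.06) = 1.11359
Sc = 1.11359 * 0.103939
Sc = 0.1157 m


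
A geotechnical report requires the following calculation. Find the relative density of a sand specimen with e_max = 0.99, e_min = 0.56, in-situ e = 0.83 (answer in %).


Using Dr = (e_max - e) / (e_max - e_min) * 100
e_max - e = 0.99 - 0.83 = 0.16
e_max - e_min = 0.99 - 0.56 = 0.43
Dr = 0.16 / 0.43 * 100
Dr = 37.21 %


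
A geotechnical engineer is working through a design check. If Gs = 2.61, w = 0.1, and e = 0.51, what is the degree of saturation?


Result: 0.5118

Derivation:
Using S = Gs * w / e
S = 2.61 * 0.1 / 0.51
S = 0.5118


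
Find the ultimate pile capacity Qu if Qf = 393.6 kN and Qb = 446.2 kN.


Result: 839.8 kN

Derivation:
Using Qu = Qf + Qb
Qu = 393.6 + 446.2
Qu = 839.8 kN


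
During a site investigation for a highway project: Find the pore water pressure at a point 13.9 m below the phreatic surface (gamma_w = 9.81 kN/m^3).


Using u = gamma_w * h_w
u = 9.81 * 13.9
u = 136.36 kPa


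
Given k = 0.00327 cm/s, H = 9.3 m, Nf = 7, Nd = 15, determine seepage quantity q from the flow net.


Result: 0.0001419 m^3/s per m

Derivation:
Convert k to m/s for unit consistency with H:
k = 0.00327 cm/s = 0.00327 / 100 m/s = 3.27e-05 m/s
Using q = k * H * Nf / Nd
Nf / Nd = 7 / 15 = 0.4667
q = 3.27e-05 * 9.3 * 0.4667
q = 0.0001419 m^3/s per m


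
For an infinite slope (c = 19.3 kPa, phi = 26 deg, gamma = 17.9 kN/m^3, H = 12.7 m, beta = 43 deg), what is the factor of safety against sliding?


Using Fs = c / (gamma*H*sin(beta)*cos(beta)) + tan(phi)/tan(beta)
Cohesion contribution = 19.3 / (17.9*12.7*sin(43)*cos(43))
Cohesion contribution = 0.170212
Friction contribution = tan(26)/tan(43) = 0.523029
Fs = 0.170212 + 0.523029
Fs = 0.693


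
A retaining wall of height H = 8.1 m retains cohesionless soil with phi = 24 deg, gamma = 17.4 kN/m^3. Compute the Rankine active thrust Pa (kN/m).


Compute active earth pressure coefficient:
Ka = tan^2(45 - phi/2) = tan^2(33.0) = 0.42173
Compute active force:
Pa = 0.5 * Ka * gamma * H^2
Pa = 0.5 * 0.42173 * 17.4 * 8.1^2
Pa = 240.73 kN/m


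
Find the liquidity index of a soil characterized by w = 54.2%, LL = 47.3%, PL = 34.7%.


First compute the plasticity index:
PI = LL - PL = 47.3 - 34.7 = 12.6
Then compute the liquidity index:
LI = (w - PL) / PI
LI = (54.2 - 34.7) / 12.6
LI = 1.548


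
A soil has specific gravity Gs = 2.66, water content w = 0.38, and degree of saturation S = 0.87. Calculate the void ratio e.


Using the relation e = Gs * w / S
e = 2.66 * 0.38 / 0.87
e = 1.1618


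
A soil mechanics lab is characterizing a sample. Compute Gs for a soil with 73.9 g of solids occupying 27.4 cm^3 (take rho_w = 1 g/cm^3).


Using Gs = m_s / (V_s * rho_w)
Since rho_w = 1 g/cm^3:
Gs = 73.9 / 27.4
Gs = 2.697


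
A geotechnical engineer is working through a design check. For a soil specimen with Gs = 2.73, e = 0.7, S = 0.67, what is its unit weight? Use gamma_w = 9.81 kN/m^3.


Using gamma = gamma_w * (Gs + S*e) / (1 + e)
Numerator: Gs + S*e = 2.73 + 0.67*0.7 = 3.199
Denominator: 1 + e = 1 + 0.7 = 1.7
gamma = 9.81 * 3.199 / 1.7
gamma = 18.46 kN/m^3


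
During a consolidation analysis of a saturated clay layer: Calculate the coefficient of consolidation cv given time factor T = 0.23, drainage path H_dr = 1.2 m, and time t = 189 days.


Using cv = T * H_dr^2 / t
H_dr^2 = 1.2^2 = 1.44
cv = 0.23 * 1.44 / 189
cv = 0.00175 m^2/day


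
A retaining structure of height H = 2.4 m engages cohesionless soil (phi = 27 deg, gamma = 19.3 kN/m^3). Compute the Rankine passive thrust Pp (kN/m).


Compute passive earth pressure coefficient:
Kp = tan^2(45 + phi/2) = tan^2(58.5) = 2.66294
Compute passive force:
Pp = 0.5 * Kp * gamma * H^2
Pp = 0.5 * 2.66294 * 19.3 * 2.4^2
Pp = 148.02 kN/m


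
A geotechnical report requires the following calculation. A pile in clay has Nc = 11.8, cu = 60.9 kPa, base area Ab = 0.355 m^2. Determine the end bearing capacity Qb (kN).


Using Qb = Nc * cu * Ab
Qb = 11.8 * 60.9 * 0.355
Qb = 255.11 kN


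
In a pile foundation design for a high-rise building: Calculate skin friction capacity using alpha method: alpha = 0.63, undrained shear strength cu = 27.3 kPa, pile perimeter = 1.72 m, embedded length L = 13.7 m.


Using Qs = alpha * cu * perimeter * L
Qs = 0.63 * 27.3 * 1.72 * 13.7
Qs = 405.28 kN


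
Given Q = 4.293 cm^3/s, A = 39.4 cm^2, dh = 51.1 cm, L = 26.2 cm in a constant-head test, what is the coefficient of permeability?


Compute hydraulic gradient:
i = dh / L = 51.1 / 26.2 = 1.95038
Then apply Darcy's law:
k = Q / (A * i)
k = 4.293 / (39.4 * 1.95038)
k = 4.293 / 76.845
k = 0.055866 cm/s


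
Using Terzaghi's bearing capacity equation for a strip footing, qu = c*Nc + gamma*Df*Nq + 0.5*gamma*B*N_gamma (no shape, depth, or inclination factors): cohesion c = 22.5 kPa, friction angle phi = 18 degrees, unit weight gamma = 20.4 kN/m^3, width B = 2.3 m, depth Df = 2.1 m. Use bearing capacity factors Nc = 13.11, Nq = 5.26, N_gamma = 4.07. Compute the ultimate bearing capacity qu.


Compute qu = c*Nc + gamma*Df*Nq + 0.5*gamma*B*N_gamma
Term 1: 22.5 * 13.11 = 294.975
Term 2: 20.4 * 2.1 * 5.26 = 225.3384
Term 3: 0.5 * 20.4 * 2.3 * 4.07 = 95.4822
qu = 294.975 + 225.3384 + 95.4822
qu = 615.8 kPa


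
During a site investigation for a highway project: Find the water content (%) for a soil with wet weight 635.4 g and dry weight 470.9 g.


Using w = (m_wet - m_dry) / m_dry * 100
m_wet - m_dry = 635.4 - 470.9 = 164.5 g
w = 164.5 / 470.9 * 100
w = 34.93 %


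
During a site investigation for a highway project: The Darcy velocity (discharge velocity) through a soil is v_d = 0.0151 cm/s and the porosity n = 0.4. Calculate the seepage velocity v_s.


Result: 0.03775 cm/s

Derivation:
Using v_s = v_d / n
v_s = 0.0151 / 0.4
v_s = 0.03775 cm/s


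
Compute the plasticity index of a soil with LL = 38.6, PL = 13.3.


Result: 25.3

Derivation:
Using PI = LL - PL
PI = 38.6 - 13.3
PI = 25.3


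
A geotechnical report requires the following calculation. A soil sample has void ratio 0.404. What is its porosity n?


Using the relation n = e / (1 + e)
n = 0.404 / (1 + 0.404)
n = 0.404 / 1.404
n = 0.2877


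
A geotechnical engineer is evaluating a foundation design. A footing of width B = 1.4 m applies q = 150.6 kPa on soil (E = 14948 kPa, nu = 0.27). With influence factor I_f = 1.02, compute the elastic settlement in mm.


Using Se = q * B * (1 - nu^2) * I_f / E
1 - nu^2 = 1 - 0.27^2 = 0.9271
Se = 150.6 * 1.4 * 0.9271 * 1.02 / 14948
Se = 0.013338 m
Convert to mm: Se = 0.013338 * 1000 = 13.338 mm


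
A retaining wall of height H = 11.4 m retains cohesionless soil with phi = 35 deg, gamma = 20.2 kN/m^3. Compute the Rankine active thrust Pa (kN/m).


Result: 355.7 kN/m

Derivation:
Compute active earth pressure coefficient:
Ka = tan^2(45 - phi/2) = tan^2(27.5) = 0.27099
Compute active force:
Pa = 0.5 * Ka * gamma * H^2
Pa = 0.5 * 0.27099 * 20.2 * 11.4^2
Pa = 355.7 kN/m


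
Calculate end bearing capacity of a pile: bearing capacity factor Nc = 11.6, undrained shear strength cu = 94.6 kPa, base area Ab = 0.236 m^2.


Using Qb = Nc * cu * Ab
Qb = 11.6 * 94.6 * 0.236
Qb = 258.98 kN


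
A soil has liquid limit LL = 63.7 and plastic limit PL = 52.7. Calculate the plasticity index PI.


Using PI = LL - PL
PI = 63.7 - 52.7
PI = 11.0


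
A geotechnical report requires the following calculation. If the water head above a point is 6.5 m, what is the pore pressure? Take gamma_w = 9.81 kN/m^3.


Using u = gamma_w * h_w
u = 9.81 * 6.5
u = 63.77 kPa


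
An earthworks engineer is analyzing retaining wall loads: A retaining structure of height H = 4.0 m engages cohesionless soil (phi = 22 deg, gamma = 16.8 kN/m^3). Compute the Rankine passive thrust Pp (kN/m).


Compute passive earth pressure coefficient:
Kp = tan^2(45 + phi/2) = tan^2(56.0) = 2.197987
Compute passive force:
Pp = 0.5 * Kp * gamma * H^2
Pp = 0.5 * 2.197987 * 16.8 * 4.0^2
Pp = 295.41 kN/m


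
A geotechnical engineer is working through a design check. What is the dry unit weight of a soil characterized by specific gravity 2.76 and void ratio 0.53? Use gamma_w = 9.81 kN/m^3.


Using gamma_d = Gs * gamma_w / (1 + e)
gamma_d = 2.76 * 9.81 / (1 + 0.53)
gamma_d = 2.76 * 9.81 / 1.53
gamma_d = 17.696 kN/m^3


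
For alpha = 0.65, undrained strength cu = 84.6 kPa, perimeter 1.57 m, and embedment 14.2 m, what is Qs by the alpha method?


Using Qs = alpha * cu * perimeter * L
Qs = 0.65 * 84.6 * 1.57 * 14.2
Qs = 1225.95 kN


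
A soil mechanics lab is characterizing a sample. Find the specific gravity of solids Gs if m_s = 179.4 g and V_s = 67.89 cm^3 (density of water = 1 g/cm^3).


Result: 2.643

Derivation:
Using Gs = m_s / (V_s * rho_w)
Since rho_w = 1 g/cm^3:
Gs = 179.4 / 67.89
Gs = 2.643


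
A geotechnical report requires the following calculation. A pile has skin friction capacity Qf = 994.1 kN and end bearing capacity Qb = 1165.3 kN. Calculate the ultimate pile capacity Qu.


Using Qu = Qf + Qb
Qu = 994.1 + 1165.3
Qu = 2159.4 kN


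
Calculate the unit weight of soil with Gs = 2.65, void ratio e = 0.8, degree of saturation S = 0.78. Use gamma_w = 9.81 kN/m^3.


Result: 17.843 kN/m^3

Derivation:
Using gamma = gamma_w * (Gs + S*e) / (1 + e)
Numerator: Gs + S*e = 2.65 + 0.78*0.8 = 3.274
Denominator: 1 + e = 1 + 0.8 = 1.8
gamma = 9.81 * 3.274 / 1.8
gamma = 17.843 kN/m^3


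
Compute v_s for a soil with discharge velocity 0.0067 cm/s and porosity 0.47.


Using v_s = v_d / n
v_s = 0.0067 / 0.47
v_s = 0.01426 cm/s


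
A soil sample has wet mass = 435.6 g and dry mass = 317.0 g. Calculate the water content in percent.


Result: 37.41 %

Derivation:
Using w = (m_wet - m_dry) / m_dry * 100
m_wet - m_dry = 435.6 - 317.0 = 118.6 g
w = 118.6 / 317.0 * 100
w = 37.41 %


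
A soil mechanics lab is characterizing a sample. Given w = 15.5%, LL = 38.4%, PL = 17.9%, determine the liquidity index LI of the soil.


First compute the plasticity index:
PI = LL - PL = 38.4 - 17.9 = 20.5
Then compute the liquidity index:
LI = (w - PL) / PI
LI = (15.5 - 17.9) / 20.5
LI = -0.117


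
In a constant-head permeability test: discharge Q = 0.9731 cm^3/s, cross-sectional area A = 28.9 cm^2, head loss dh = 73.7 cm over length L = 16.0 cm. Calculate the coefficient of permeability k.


Result: 0.00731 cm/s

Derivation:
Compute hydraulic gradient:
i = dh / L = 73.7 / 16.0 = 4.60625
Then apply Darcy's law:
k = Q / (A * i)
k = 0.9731 / (28.9 * 4.60625)
k = 0.9731 / 133.121
k = 0.00731 cm/s


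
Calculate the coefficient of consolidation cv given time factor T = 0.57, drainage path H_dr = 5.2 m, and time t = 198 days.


Using cv = T * H_dr^2 / t
H_dr^2 = 5.2^2 = 27.04
cv = 0.57 * 27.04 / 198
cv = 0.07784 m^2/day


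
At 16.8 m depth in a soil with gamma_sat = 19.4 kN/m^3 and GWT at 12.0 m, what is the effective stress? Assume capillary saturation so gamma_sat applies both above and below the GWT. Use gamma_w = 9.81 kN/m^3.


Total stress = gamma_sat * depth
sigma = 19.4 * 16.8 = 325.92 kPa
Pore water pressure u = gamma_w * (depth - d_wt)
u = 9.81 * (16.8 - 12.0) = 47.088 kPa
Effective stress = sigma - u
sigma' = 325.92 - 47.088 = 278.83 kPa


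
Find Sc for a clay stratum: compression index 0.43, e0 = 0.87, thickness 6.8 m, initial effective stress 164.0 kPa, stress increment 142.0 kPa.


Using Sc = Cc * H / (1 + e0) * log10((sigma0 + delta_sigma) / sigma0)
Stress ratio = (164.0 + 142.0) / 164.0 = 1.86585
log10(1.86585) = 0.270878
Cc * H / (1 + e0) = 0.43 * 6.8 / (1 + 0.87) = 1.56364
Sc = 1.56364 * 0.270878
Sc = 0.4236 m


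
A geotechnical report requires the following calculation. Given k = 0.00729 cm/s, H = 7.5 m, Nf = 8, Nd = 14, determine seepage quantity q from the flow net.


Convert k to m/s for unit consistency with H:
k = 0.00729 cm/s = 0.00729 / 100 m/s = 7.29e-05 m/s
Using q = k * H * Nf / Nd
Nf / Nd = 8 / 14 = 0.5714
q = 7.29e-05 * 7.5 * 0.5714
q = 0.0003124 m^3/s per m


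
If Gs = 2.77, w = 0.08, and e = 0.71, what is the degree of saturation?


Using S = Gs * w / e
S = 2.77 * 0.08 / 0.71
S = 0.3121


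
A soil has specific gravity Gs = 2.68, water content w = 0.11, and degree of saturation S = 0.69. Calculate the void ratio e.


Using the relation e = Gs * w / S
e = 2.68 * 0.11 / 0.69
e = 0.4272


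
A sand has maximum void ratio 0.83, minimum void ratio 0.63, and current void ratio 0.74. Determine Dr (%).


Using Dr = (e_max - e) / (e_max - e_min) * 100
e_max - e = 0.83 - 0.74 = 0.09
e_max - e_min = 0.83 - 0.63 = 0.2
Dr = 0.09 / 0.2 * 100
Dr = 45.0 %


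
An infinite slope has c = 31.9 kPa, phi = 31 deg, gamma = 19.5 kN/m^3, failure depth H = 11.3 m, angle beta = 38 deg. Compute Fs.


Using Fs = c / (gamma*H*sin(beta)*cos(beta)) + tan(phi)/tan(beta)
Cohesion contribution = 31.9 / (19.5*11.3*sin(38)*cos(38))
Cohesion contribution = 0.298403
Friction contribution = tan(31)/tan(38) = 0.769067
Fs = 0.298403 + 0.769067
Fs = 1.067


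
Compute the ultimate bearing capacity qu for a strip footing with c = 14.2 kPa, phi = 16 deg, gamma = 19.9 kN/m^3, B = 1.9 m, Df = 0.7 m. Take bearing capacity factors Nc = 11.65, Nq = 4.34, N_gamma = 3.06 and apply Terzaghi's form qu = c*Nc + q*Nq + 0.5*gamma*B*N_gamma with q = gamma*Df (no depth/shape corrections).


Result: 283.74 kPa

Derivation:
Compute qu = c*Nc + gamma*Df*Nq + 0.5*gamma*B*N_gamma
Term 1: 14.2 * 11.65 = 165.43
Term 2: 19.9 * 0.7 * 4.34 = 60.4562
Term 3: 0.5 * 19.9 * 1.9 * 3.06 = 57.8493
qu = 165.43 + 60.4562 + 57.8493
qu = 283.74 kPa


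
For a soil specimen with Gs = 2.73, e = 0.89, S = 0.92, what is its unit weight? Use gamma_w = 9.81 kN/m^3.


Using gamma = gamma_w * (Gs + S*e) / (1 + e)
Numerator: Gs + S*e = 2.73 + 0.92*0.89 = 3.5488
Denominator: 1 + e = 1 + 0.89 = 1.89
gamma = 9.81 * 3.5488 / 1.89
gamma = 18.42 kN/m^3


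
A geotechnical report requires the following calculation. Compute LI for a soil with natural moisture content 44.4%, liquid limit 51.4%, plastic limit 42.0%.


First compute the plasticity index:
PI = LL - PL = 51.4 - 42.0 = 9.4
Then compute the liquidity index:
LI = (w - PL) / PI
LI = (44.4 - 42.0) / 9.4
LI = 0.255


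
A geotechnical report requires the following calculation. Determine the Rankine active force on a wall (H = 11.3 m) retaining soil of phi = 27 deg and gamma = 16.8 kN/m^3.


Compute active earth pressure coefficient:
Ka = tan^2(45 - phi/2) = tan^2(31.5) = 0.375525
Compute active force:
Pa = 0.5 * Ka * gamma * H^2
Pa = 0.5 * 0.375525 * 16.8 * 11.3^2
Pa = 402.79 kN/m


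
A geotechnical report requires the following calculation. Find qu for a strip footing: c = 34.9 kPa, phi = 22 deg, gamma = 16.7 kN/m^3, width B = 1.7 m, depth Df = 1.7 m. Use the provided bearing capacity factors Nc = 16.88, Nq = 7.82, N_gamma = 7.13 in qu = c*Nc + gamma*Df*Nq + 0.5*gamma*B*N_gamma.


Result: 912.33 kPa

Derivation:
Compute qu = c*Nc + gamma*Df*Nq + 0.5*gamma*B*N_gamma
Term 1: 34.9 * 16.88 = 589.112
Term 2: 16.7 * 1.7 * 7.82 = 222.0098
Term 3: 0.5 * 16.7 * 1.7 * 7.13 = 101.21035
qu = 589.112 + 222.0098 + 101.21035
qu = 912.33 kPa


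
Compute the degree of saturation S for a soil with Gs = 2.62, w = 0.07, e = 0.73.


Using S = Gs * w / e
S = 2.62 * 0.07 / 0.73
S = 0.2512


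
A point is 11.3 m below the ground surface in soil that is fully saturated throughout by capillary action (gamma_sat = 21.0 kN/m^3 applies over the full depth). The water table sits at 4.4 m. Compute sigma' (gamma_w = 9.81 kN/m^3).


Total stress = gamma_sat * depth
sigma = 21.0 * 11.3 = 237.3 kPa
Pore water pressure u = gamma_w * (depth - d_wt)
u = 9.81 * (11.3 - 4.4) = 67.689 kPa
Effective stress = sigma - u
sigma' = 237.3 - 67.689 = 169.61 kPa


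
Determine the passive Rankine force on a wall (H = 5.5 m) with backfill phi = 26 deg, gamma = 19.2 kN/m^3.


Compute passive earth pressure coefficient:
Kp = tan^2(45 + phi/2) = tan^2(58.0) = 2.561071
Compute passive force:
Pp = 0.5 * Kp * gamma * H^2
Pp = 0.5 * 2.561071 * 19.2 * 5.5^2
Pp = 743.73 kN/m


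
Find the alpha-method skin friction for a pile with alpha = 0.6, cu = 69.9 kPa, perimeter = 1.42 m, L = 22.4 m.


Using Qs = alpha * cu * perimeter * L
Qs = 0.6 * 69.9 * 1.42 * 22.4
Qs = 1334.03 kN


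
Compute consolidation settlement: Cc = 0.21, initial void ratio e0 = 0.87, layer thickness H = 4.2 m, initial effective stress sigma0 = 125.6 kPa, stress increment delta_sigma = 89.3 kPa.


Result: 0.11 m

Derivation:
Using Sc = Cc * H / (1 + e0) * log10((sigma0 + delta_sigma) / sigma0)
Stress ratio = (125.6 + 89.3) / 125.6 = 1.71099
log10(1.71099) = 0.233247
Cc * H / (1 + e0) = 0.21 * 4.2 / (1 + 0.87) = 0.471658
Sc = 0.471658 * 0.233247
Sc = 0.11 m


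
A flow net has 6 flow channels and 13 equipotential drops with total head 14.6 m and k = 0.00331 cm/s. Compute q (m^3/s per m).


Convert k to m/s for unit consistency with H:
k = 0.00331 cm/s = 0.00331 / 100 m/s = 3.31e-05 m/s
Using q = k * H * Nf / Nd
Nf / Nd = 6 / 13 = 0.4615
q = 3.31e-05 * 14.6 * 0.4615
q = 0.000223 m^3/s per m
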